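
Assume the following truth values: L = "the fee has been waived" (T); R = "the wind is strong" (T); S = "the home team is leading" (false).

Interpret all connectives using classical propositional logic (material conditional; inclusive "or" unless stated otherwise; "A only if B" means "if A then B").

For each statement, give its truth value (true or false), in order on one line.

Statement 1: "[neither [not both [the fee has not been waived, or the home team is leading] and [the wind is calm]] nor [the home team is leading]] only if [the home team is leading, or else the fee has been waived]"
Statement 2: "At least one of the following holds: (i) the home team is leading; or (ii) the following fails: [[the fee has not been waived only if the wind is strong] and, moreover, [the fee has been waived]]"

Statement 1 True / Statement 2 False

Statement 1: Parsed as (((~L | S) nand ~R) nor S) -> (S | L)

~L = ~T = F
~L | S = F | F = F
~R = ~T = F
(~L | S) nand ~R = F nand F = T
((~L | S) nand ~R) nor S = T nor F = F
S | L = F | T = T
(((~L | S) nand ~R) nor S) -> (S | L) = F -> T = T
Hence Statement 1 is true.

Statement 2: This is S | ~((~L -> R) & L).

~L = ~T = F
~L -> R = F -> T = T
(~L -> R) & L = T & T = T
~((~L -> R) & L) = ~T = F
S | ~((~L -> R) & L) = F | F = F
So Statement 2 is false.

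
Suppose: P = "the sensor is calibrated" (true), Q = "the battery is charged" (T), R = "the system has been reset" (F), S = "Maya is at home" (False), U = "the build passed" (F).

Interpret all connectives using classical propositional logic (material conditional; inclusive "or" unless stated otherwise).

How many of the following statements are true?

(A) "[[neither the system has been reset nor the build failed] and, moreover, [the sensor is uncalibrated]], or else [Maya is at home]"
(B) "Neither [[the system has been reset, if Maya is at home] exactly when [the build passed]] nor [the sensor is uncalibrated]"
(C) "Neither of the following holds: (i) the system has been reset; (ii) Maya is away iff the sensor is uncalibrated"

(A): In symbols: ((R ↓ ¬U) ∧ ¬P) ∨ S

¬U = ¬F = T
R ↓ ¬U = F ↓ T = F
¬P = ¬T = F
(R ↓ ¬U) ∧ ¬P = F ∧ F = F
((R ↓ ¬U) ∧ ¬P) ∨ S = F ∨ F = F
Hence (A) is false.

(B): This is ((S → R) ↔ U) ↓ ¬P.

S → R = F → F = T
(S → R) ↔ U = T ↔ F = F
¬P = ¬T = F
((S → R) ↔ U) ↓ ¬P = F ↓ F = T
So (B) is true.

(C): This is R ↓ (¬S ↔ ¬P).

¬S = ¬F = T
¬P = ¬T = F
¬S ↔ ¬P = T ↔ F = F
R ↓ (¬S ↔ ¬P) = F ↓ F = T
Hence (C) is true.

2 of the 3 statements are true ((B), (C)).

2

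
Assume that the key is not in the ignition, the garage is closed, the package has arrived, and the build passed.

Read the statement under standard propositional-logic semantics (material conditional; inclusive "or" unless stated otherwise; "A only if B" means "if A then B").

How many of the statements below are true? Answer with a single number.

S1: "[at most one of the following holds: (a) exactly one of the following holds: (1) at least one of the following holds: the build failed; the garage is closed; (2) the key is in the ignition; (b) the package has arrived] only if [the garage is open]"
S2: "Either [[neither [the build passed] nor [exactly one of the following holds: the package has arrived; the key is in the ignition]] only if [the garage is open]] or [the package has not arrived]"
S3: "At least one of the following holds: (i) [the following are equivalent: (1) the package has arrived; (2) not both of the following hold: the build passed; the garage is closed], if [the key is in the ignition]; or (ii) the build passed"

3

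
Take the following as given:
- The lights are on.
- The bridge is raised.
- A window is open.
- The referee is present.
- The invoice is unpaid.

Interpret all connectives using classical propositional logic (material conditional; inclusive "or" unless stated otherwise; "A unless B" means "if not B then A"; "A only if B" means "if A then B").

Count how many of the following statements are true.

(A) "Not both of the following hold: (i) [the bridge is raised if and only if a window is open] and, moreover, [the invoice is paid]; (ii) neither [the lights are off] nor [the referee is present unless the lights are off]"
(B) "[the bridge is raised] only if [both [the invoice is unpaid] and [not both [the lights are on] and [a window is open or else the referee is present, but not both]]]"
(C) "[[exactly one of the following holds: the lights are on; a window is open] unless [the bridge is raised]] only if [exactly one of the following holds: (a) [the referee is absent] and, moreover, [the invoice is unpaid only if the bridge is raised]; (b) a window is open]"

Let Q = "the bridge is raised" (True), R = "a window is open" (True), U = "the invoice is paid" (False), P = "the lights are on" (True), S = "the referee is present" (True).

(A): Formalization: ((Q iff R) and U) nand (not P nor (S or not P))

Q iff R = True iff True = True
(Q iff R) and U = True and False = False
not P = not True = False
not P = not True = False
S or not P = True or False = True
not P nor (S or not P) = False nor True = False
((Q iff R) and U) nand (not P nor (S or not P)) = False nand False = True
So (A) is true.

(B): This is Q -> (not U and (P nand (R xor S))).

not U = not False = True
R xor S = True xor True = False
P nand (R xor S) = True nand False = True
not U and (P nand (R xor S)) = True and True = True
Q -> (not U and (P nand (R xor S))) = True -> True = True
So (B) is true.

(C): In symbols: ((P xor R) or Q) -> ((not S and (not U -> Q)) xor R)

P xor R = True xor True = False
(P xor R) or Q = False or True = True
not S = not True = False
not U = not False = True
not U -> Q = True -> True = True
not S and (not U -> Q) = False and True = False
(not S and (not U -> Q)) xor R = False xor True = True
((P xor R) or Q) -> ((not S and (not U -> Q)) xor R) = True -> True = True
So (C) is true.

3 of the 3 statements are true.

3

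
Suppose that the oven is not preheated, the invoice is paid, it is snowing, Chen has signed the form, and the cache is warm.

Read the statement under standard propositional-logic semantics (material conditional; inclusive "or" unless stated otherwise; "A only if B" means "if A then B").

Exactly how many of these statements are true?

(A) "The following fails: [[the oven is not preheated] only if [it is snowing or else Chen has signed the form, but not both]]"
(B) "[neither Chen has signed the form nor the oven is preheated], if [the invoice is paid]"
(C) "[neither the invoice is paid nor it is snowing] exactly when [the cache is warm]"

1

Let N = "the oven is preheated" (False), R = "it is snowing" (True), W = "Chen has signed the form" (True), D = "the invoice is paid" (True), P = "the cache is warm" (True).

(A): This is not (not N -> (R xor W)).

not N = not False = True
R xor W = True xor True = False
not N -> (R xor W) = True -> False = False
not (not N -> (R xor W)) = not False = True
So (A) is true.

(B): In symbols: D -> (W nor N)

W nor N = True nor False = False
D -> (W nor N) = True -> False = False
So (B) is false.

(C): This is (D nor R) iff P.

D nor R = True nor True = False
(D nor R) iff P = False iff True = False
Thus (C) is false.

True statements: 1.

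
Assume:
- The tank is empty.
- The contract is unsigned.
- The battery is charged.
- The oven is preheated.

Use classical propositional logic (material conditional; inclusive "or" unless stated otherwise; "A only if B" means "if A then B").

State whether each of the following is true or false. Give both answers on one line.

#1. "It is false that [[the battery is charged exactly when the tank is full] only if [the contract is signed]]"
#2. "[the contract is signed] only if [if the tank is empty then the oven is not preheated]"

Let R = "the battery is charged" (True), P = "the tank is full" (False), Q = "the contract is signed" (False), S = "the oven is preheated" (True).

#1: Formalization: not ((R iff P) -> Q)

R iff P = True iff False = False
(R iff P) -> Q = False -> False = True
not ((R iff P) -> Q) = not True = False
Thus #1 is false.

#2: In symbols: Q -> (not P -> not S)

not P = not False = True
not S = not True = False
not P -> not S = True -> False = False
Q -> (not P -> not S) = False -> False = True
Hence #2 is true.

#1 False; #2 True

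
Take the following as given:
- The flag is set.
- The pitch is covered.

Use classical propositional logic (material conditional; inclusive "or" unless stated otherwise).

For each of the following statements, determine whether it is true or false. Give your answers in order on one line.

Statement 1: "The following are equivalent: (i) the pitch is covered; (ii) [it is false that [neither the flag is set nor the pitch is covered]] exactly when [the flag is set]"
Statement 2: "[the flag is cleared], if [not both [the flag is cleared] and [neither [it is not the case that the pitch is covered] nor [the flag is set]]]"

Statement 1 True, Statement 2 False

Let Q = "the pitch is covered" (True), P = "the flag is set" (True).

Statement 1: Parsed as Q iff (not (P nor Q) iff P)

P nor Q = True nor True = False
not (P nor Q) = not False = True
not (P nor Q) iff P = True iff True = True
Q iff (not (P nor Q) iff P) = True iff True = True
Thus Statement 1 is true.

Statement 2: Parsed as (not P nand (not Q nor P)) -> not P

not P = not True = False
not Q = not True = False
not Q nor P = False nor True = False
not P nand (not Q nor P) = False nand False = True
not P = not True = False
(not P nand (not Q nor P)) -> not P = True -> False = False
Thus Statement 2 is false.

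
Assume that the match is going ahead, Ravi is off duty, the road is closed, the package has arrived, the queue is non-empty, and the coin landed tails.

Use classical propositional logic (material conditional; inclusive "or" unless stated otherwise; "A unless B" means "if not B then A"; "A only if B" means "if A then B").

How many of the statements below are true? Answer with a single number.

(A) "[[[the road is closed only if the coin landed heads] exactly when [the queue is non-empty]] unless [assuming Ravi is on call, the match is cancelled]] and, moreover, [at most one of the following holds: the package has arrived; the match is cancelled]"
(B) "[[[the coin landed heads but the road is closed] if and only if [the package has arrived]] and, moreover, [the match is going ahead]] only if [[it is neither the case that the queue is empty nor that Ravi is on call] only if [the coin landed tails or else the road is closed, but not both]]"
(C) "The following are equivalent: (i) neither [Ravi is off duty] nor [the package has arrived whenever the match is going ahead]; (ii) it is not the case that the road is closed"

Let Q = "the road is closed" (T), U = "the coin landed heads" (F), W = "the queue is empty" (F), N = "Ravi is on call" (F), H = "the match is cancelled" (F), K = "the package has arrived" (T).

(A): In symbols: (((Q → U) ↔ ¬W) ∨ (N → H)) ∧ (K ↑ H)

Q → U = T → F = F
¬W = ¬F = T
(Q → U) ↔ ¬W = F ↔ T = F
N → H = F → F = T
((Q → U) ↔ ¬W) ∨ (N → H) = F ∨ T = T
K ↑ H = T ↑ F = T
(((Q → U) ↔ ¬W) ∨ (N → H)) ∧ (K ↑ H) = T ∧ T = T
Thus (A) is true.

(B): This is (((U ∧ Q) ↔ K) ∧ ¬H) → ((W ↓ N) → (¬U ⊕ Q)).

U ∧ Q = F ∧ T = F
(U ∧ Q) ↔ K = F ↔ T = F
¬H = ¬F = T
((U ∧ Q) ↔ K) ∧ ¬H = F ∧ T = F
W ↓ N = F ↓ F = T
¬U = ¬F = T
¬U ⊕ Q = T ⊕ T = F
(W ↓ N) → (¬U ⊕ Q) = T → F = F
(((U ∧ Q) ↔ K) ∧ ¬H) → ((W ↓ N) → (¬U ⊕ Q)) = F → F = T
So (B) is true.

(C): This is (¬N ↓ (¬H → K)) ↔ ¬Q.

¬N = ¬F = T
¬H = ¬F = T
¬H → K = T → T = T
¬N ↓ (¬H → K) = T ↓ T = F
¬Q = ¬T = F
(¬N ↓ (¬H → K)) ↔ ¬Q = F ↔ F = T
Hence (C) is true.

True statements: 3.

3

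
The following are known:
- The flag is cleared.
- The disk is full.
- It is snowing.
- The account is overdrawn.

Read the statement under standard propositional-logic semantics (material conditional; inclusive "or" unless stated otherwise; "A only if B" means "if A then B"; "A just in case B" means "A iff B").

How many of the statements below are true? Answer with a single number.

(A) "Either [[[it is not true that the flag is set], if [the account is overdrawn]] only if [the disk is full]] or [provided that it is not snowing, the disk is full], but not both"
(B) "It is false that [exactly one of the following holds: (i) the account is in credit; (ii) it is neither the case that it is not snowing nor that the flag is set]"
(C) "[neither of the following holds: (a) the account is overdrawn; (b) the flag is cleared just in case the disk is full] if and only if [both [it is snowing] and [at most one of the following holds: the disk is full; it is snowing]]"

Let S = "the account is overdrawn" (True), P = "the flag is set" (False), Q = "the disk is full" (True), R = "it is snowing" (True).

(A): Parsed as ((S -> not P) -> Q) xor (not R -> Q)

not P = not False = True
S -> not P = True -> True = True
(S -> not P) -> Q = True -> True = True
not R = not True = False
not R -> Q = False -> True = True
((S -> not P) -> Q) xor (not R -> Q) = True xor True = False
So (A) is false.

(B): This is not (not S xor (not R nor P)).

not S = not True = False
not R = not True = False
not R nor P = False nor False = True
not S xor (not R nor P) = False xor True = True
not (not S xor (not R nor P)) = not True = False
Hence (B) is false.

(C): In symbols: (S nor (not P iff Q)) iff (R and (Q nand R))

not P = not False = True
not P iff Q = True iff True = True
S nor (not P iff Q) = True nor True = False
Q nand R = True nand True = False
R and (Q nand R) = True and False = False
(S nor (not P iff Q)) iff (R and (Q nand R)) = False iff False = True
Hence (C) is true.

1 of the 3 statements is true ((C)).

1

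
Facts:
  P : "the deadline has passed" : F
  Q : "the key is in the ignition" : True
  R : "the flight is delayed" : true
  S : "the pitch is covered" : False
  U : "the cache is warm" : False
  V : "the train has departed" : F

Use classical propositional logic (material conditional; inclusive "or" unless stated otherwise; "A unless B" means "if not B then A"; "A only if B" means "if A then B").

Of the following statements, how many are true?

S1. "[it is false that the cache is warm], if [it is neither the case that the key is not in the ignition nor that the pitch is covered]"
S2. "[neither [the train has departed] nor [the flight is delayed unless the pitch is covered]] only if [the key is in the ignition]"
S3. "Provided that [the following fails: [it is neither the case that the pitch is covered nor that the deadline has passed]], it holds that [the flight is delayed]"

3

S1: Formalization: (~Q nor S) -> ~U

~Q = ~T = F
~Q nor S = F nor F = T
~U = ~F = T
(~Q nor S) -> ~U = T -> T = T
Thus S1 is true.

S2: Parsed as (V nor (R | S)) -> Q

R | S = T | F = T
V nor (R | S) = F nor T = F
(V nor (R | S)) -> Q = F -> T = T
Thus S2 is true.

S3: Formalization: ~(S nor P) -> R

S nor P = F nor F = T
~(S nor P) = ~T = F
~(S nor P) -> R = F -> T = T
Thus S3 is true.

Count: 3.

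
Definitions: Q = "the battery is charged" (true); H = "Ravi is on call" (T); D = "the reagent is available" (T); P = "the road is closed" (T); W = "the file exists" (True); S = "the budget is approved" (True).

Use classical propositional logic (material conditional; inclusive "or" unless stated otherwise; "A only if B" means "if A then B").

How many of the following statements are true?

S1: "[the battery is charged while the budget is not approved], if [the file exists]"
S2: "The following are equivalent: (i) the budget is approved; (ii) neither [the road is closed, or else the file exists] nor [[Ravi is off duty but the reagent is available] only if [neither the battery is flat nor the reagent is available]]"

0

S1: Parsed as W -> (Q and not S)

not S = not True = False
Q and not S = True and False = False
W -> (Q and not S) = True -> False = False
Hence S1 is false.

S2: In symbols: S iff ((P or W) nor ((not H and D) -> (not Q nor D)))

P or W = True or True = True
not H = not True = False
not H and D = False and True = False
not Q = not True = False
not Q nor D = False nor True = False
(not H and D) -> (not Q nor D) = False -> False = True
(P or W) nor ((not H and D) -> (not Q nor D)) = True nor True = False
S iff ((P or W) nor ((not H and D) -> (not Q nor D))) = True iff False = False
Hence S2 is false.

0 of the 2 statements are true (none).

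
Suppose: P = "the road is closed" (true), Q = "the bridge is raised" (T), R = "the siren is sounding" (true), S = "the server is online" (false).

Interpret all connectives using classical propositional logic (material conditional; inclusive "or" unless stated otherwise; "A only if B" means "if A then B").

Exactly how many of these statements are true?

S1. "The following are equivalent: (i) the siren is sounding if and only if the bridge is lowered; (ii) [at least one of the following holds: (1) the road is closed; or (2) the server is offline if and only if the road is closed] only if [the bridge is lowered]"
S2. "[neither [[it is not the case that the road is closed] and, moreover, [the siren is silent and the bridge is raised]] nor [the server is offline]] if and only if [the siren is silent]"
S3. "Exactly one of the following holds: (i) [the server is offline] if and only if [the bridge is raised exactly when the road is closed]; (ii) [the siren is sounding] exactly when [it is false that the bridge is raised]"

3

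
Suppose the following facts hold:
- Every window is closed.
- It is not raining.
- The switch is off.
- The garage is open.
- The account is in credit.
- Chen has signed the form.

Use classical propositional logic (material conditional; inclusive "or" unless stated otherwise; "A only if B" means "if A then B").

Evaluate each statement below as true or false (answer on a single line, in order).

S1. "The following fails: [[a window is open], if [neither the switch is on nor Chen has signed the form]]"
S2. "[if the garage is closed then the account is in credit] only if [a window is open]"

Let K = "the switch is on" (False), P = "Chen has signed the form" (True), H = "a window is open" (False), S = "the garage is closed" (False), R = "the account is overdrawn" (False).

S1: Parsed as not ((K nor P) -> H)

K nor P = False nor True = False
(K nor P) -> H = False -> False = True
not ((K nor P) -> H) = not True = False
Thus S1 is false.

S2: In symbols: (S -> not R) -> H

not R = not False = True
S -> not R = False -> True = True
(S -> not R) -> H = True -> False = False
So S2 is false.

S1 false; S2 false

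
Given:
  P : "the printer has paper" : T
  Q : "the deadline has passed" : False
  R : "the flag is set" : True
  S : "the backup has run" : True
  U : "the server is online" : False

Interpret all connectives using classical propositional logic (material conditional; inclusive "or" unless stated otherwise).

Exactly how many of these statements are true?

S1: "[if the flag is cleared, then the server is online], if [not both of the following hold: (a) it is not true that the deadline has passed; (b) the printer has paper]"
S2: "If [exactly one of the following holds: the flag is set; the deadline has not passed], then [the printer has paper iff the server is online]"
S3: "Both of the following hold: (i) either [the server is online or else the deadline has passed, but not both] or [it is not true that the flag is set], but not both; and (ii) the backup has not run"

S1: In symbols: (~Q nand P) -> (~R -> U)

~Q = ~F = T
~Q nand P = T nand T = F
~R = ~T = F
~R -> U = F -> F = T
(~Q nand P) -> (~R -> U) = F -> T = T
Hence S1 is true.

S2: In symbols: (R xor ~Q) -> (P <-> U)

~Q = ~F = T
R xor ~Q = T xor T = F
P <-> U = T <-> F = F
(R xor ~Q) -> (P <-> U) = F -> F = T
Thus S2 is true.

S3: Parsed as ((U xor Q) xor ~R) & ~S

U xor Q = F xor F = F
~R = ~T = F
(U xor Q) xor ~R = F xor F = F
~S = ~T = F
((U xor Q) xor ~R) & ~S = F & F = F
So S3 is false.

True statements: 2 (S1, S2).

2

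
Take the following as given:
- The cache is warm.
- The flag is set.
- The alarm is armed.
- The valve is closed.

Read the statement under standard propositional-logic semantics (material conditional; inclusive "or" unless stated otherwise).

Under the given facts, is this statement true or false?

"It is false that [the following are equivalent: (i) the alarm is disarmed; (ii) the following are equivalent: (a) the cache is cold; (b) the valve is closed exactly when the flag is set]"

False.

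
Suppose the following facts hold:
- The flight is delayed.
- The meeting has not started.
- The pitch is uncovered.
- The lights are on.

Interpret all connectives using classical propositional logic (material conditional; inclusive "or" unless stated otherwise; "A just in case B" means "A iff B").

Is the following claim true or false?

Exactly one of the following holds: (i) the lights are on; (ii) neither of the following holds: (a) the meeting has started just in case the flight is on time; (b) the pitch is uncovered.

The statement is true.

Let S = "the lights are on" (T), Q = "the meeting has started" (F), P = "the flight is delayed" (T), R = "the pitch is covered" (F).
This is S xor ((Q <-> ~P) nor ~R).

~P = ~T = F
Q <-> ~P = F <-> F = T
~R = ~F = T
(Q <-> ~P) nor ~R = T nor T = F
S xor ((Q <-> ~P) nor ~R) = T xor F = T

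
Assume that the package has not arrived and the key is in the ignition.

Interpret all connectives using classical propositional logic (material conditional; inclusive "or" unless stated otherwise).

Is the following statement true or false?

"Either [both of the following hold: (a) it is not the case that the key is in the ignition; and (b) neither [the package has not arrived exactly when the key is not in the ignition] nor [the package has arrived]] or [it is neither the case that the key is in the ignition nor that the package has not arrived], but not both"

False

Let K = "the key is in the ignition" (True), M = "the package has arrived" (False).
In symbols: (not K and ((not M iff not K) nor M)) xor (K nor not M)

not K = not True = False
not M = not False = True
not K = not True = False
not M iff not K = True iff False = False
(not M iff not K) nor M = False nor False = True
not K and ((not M iff not K) nor M) = False and True = False
not M = not False = True
K nor not M = True nor True = False
(not K and ((not M iff not K) nor M)) xor (K nor not M) = False xor False = False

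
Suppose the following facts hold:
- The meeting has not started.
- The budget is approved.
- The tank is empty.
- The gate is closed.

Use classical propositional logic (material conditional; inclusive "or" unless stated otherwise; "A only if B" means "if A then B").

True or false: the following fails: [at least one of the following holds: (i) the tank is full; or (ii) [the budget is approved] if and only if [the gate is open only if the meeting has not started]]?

Let D = "the tank is full" (F), R = "the budget is approved" (T), P = "the gate is open" (F), H = "the meeting has started" (F).
This is ¬(D ∨ (R ↔ (P → ¬H))).

¬H = ¬F = T
P → ¬H = F → T = T
R ↔ (P → ¬H) = T ↔ T = T
D ∨ (R ↔ (P → ¬H)) = F ∨ T = T
¬(D ∨ (R ↔ (P → ¬H))) = ¬T = F

False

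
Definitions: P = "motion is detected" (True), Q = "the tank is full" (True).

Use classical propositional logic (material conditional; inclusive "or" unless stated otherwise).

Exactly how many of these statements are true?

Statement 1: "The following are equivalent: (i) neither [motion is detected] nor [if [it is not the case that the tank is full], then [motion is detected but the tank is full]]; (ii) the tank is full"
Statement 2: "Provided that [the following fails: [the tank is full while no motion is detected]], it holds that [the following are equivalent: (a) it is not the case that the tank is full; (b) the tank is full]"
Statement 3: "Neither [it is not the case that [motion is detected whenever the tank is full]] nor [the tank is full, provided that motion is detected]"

0

Statement 1: In symbols: (P ↓ (¬Q → (P ∧ Q))) ↔ Q

¬Q = ¬T = F
P ∧ Q = T ∧ T = T
¬Q → (P ∧ Q) = F → T = T
P ↓ (¬Q → (P ∧ Q)) = T ↓ T = F
(P ↓ (¬Q → (P ∧ Q))) ↔ Q = F ↔ T = F
So Statement 1 is false.

Statement 2: Formalization: ¬(Q ∧ ¬P) → (¬Q ↔ Q)

¬P = ¬T = F
Q ∧ ¬P = T ∧ F = F
¬(Q ∧ ¬P) = ¬F = T
¬Q = ¬T = F
¬Q ↔ Q = F ↔ T = F
¬(Q ∧ ¬P) → (¬Q ↔ Q) = T → F = F
Thus Statement 2 is false.

Statement 3: This is ¬(Q → P) ↓ (P → Q).

Q → P = T → T = T
¬(Q → P) = ¬T = F
P → Q = T → T = T
¬(Q → P) ↓ (P → Q) = F ↓ T = F
Thus Statement 3 is false.

Count: 0.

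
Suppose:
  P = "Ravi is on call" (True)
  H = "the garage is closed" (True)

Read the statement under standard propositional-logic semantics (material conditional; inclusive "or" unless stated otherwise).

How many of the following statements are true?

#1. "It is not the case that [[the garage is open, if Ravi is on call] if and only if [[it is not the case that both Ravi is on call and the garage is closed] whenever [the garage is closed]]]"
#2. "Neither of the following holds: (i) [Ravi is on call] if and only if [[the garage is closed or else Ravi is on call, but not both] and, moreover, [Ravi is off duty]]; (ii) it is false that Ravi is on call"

1

#1: In symbols: ~((P -> ~H) <-> (H -> (P nand H)))

~H = ~T = F
P -> ~H = T -> F = F
P nand H = T nand T = F
H -> (P nand H) = T -> F = F
(P -> ~H) <-> (H -> (P nand H)) = F <-> F = T
~((P -> ~H) <-> (H -> (P nand H))) = ~T = F
So #1 is false.

#2: Parsed as (P <-> ((H xor P) & ~P)) nor ~P

H xor P = T xor T = F
~P = ~T = F
(H xor P) & ~P = F & F = F
P <-> ((H xor P) & ~P) = T <-> F = F
~P = ~T = F
(P <-> ((H xor P) & ~P)) nor ~P = F nor F = T
So #2 is true.

True statements: 1.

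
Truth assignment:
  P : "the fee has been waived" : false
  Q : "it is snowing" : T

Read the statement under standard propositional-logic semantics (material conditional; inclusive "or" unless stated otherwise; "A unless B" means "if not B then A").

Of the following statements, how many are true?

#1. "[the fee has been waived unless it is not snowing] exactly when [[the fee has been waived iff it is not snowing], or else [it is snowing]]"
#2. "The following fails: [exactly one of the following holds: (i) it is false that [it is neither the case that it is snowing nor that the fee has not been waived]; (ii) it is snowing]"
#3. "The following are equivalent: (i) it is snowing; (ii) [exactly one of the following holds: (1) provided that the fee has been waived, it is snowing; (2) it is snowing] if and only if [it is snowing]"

#1: Parsed as (P | ~Q) <-> ((P <-> ~Q) | Q)

~Q = ~T = F
P | ~Q = F | F = F
~Q = ~T = F
P <-> ~Q = F <-> F = T
(P <-> ~Q) | Q = T | T = T
(P | ~Q) <-> ((P <-> ~Q) | Q) = F <-> T = F
Hence #1 is false.

#2: This is ~(~(Q nor ~P) xor Q).

~P = ~F = T
Q nor ~P = T nor T = F
~(Q nor ~P) = ~F = T
~(Q nor ~P) xor Q = T xor T = F
~(~(Q nor ~P) xor Q) = ~F = T
So #2 is true.

#3: Formalization: Q <-> (((P -> Q) xor Q) <-> Q)

P -> Q = F -> T = T
(P -> Q) xor Q = T xor T = F
((P -> Q) xor Q) <-> Q = F <-> T = F
Q <-> (((P -> Q) xor Q) <-> Q) = T <-> F = F
Hence #3 is false.

1 of the 3 statements is true.

1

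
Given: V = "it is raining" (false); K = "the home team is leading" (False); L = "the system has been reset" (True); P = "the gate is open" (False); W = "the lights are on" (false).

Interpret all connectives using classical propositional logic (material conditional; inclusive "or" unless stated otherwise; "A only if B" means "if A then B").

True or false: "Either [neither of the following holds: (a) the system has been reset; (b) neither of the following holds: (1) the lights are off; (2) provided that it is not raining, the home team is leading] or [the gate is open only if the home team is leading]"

Values: L=T, W=F, V=F, K=F, P=F.
This is (L nor (~W nor (~V -> K))) | (P -> K).

~W = ~F = T
~V = ~F = T
~V -> K = T -> F = F
~W nor (~V -> K) = T nor F = F
L nor (~W nor (~V -> K)) = T nor F = F
P -> K = F -> F = T
(L nor (~W nor (~V -> K))) | (P -> K) = F | T = T

true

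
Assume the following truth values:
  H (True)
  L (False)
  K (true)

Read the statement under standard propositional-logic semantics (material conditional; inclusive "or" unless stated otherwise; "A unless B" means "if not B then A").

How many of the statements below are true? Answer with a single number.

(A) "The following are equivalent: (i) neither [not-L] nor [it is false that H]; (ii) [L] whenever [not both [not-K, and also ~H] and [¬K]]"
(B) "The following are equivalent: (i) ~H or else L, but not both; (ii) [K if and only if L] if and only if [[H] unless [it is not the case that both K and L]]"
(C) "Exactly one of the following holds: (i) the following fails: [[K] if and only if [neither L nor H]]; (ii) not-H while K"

(A): In symbols: (not L nor not H) iff (((not K and not H) nand not K) -> L)

not L = not False = True
not H = not True = False
not L nor not H = True nor False = False
not K = not True = False
not H = not True = False
not K and not H = False and False = False
not K = not True = False
(not K and not H) nand not K = False nand False = True
((not K and not H) nand not K) -> L = True -> False = False
(not L nor not H) iff (((not K and not H) nand not K) -> L) = False iff False = True
Hence (A) is true.

(B): This is (not H xor L) iff ((K iff L) iff (H or (K nand L))).

not H = not True = False
not H xor L = False xor False = False
K iff L = True iff False = False
K nand L = True nand False = True
H or (K nand L) = True or True = True
(K iff L) iff (H or (K nand L)) = False iff True = False
(not H xor L) iff ((K iff L) iff (H or (K nand L))) = False iff False = True
Thus (B) is true.

(C): Parsed as not (K iff (L nor H)) xor (not H and K)

L nor H = False nor True = False
K iff (L nor H) = True iff False = False
not (K iff (L nor H)) = not False = True
not H = not True = False
not H and K = False and True = False
not (K iff (L nor H)) xor (not H and K) = True xor False = True
Thus (C) is true.

True statements: 3 ((A), (B), (C)).

3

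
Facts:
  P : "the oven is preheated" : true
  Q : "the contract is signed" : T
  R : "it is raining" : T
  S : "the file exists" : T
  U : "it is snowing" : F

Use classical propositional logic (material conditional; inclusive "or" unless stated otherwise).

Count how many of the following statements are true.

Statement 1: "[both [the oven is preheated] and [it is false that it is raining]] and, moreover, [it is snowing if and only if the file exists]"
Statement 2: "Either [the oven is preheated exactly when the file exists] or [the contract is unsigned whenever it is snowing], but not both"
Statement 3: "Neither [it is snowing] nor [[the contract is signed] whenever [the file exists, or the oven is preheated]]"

Statement 1: In symbols: (P ∧ ¬R) ∧ (U ↔ S)

¬R = ¬T = F
P ∧ ¬R = T ∧ F = F
U ↔ S = F ↔ T = F
(P ∧ ¬R) ∧ (U ↔ S) = F ∧ F = F
So Statement 1 is false.

Statement 2: Parsed as (P ↔ S) ⊕ (U → ¬Q)

P ↔ S = T ↔ T = T
¬Q = ¬T = F
U → ¬Q = F → F = T
(P ↔ S) ⊕ (U → ¬Q) = T ⊕ T = F
Hence Statement 2 is false.

Statement 3: This is U ↓ ((S ∨ P) → Q).

S ∨ P = T ∨ T = T
(S ∨ P) → Q = T → T = T
U ↓ ((S ∨ P) → Q) = F ↓ T = F
Thus Statement 3 is false.

Count: 0.

0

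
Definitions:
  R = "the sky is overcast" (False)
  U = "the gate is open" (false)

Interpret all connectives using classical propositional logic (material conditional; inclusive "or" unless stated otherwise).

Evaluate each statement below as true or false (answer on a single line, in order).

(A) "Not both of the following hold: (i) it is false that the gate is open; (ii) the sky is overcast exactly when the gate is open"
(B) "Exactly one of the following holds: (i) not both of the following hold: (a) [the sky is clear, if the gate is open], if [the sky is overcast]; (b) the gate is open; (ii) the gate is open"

(A) False / (B) True

(A): This is not U nand (R iff U).

not U = not False = True
R iff U = False iff False = True
not U nand (R iff U) = True nand True = False
So (A) is false.

(B): This is ((R -> (U -> not R)) nand U) xor U.

not R = not False = True
U -> not R = False -> True = True
R -> (U -> not R) = False -> True = True
(R -> (U -> not R)) nand U = True nand False = True
((R -> (U -> not R)) nand U) xor U = True xor False = True
Thus (B) is true.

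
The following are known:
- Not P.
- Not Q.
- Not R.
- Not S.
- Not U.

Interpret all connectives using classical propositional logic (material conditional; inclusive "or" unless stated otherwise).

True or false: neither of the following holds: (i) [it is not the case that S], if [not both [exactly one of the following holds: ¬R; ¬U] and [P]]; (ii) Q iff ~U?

This is (((~R xor ~U) nand P) -> ~S) nor (Q <-> ~U).

~R = ~F = T
~U = ~F = T
~R xor ~U = T xor T = F
(~R xor ~U) nand P = F nand F = T
~S = ~F = T
((~R xor ~U) nand P) -> ~S = T -> T = T
~U = ~F = T
Q <-> ~U = F <-> T = F
(((~R xor ~U) nand P) -> ~S) nor (Q <-> ~U) = T nor F = F

The statement is false.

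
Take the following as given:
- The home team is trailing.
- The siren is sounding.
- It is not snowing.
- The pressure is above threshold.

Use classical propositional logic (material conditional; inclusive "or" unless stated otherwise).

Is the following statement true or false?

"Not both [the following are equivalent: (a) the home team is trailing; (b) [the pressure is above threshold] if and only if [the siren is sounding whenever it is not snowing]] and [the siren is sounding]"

False

Let W = "the home team is leading" (False), U = "the pressure is above threshold" (True), H = "it is snowing" (False), R = "the siren is sounding" (True).
Parsed as (not W iff (U iff (not H -> R))) nand R

not W = not False = True
not H = not False = True
not H -> R = True -> True = True
U iff (not H -> R) = True iff True = True
not W iff (U iff (not H -> R)) = True iff True = True
(not W iff (U iff (not H -> R))) nand R = True nand True = False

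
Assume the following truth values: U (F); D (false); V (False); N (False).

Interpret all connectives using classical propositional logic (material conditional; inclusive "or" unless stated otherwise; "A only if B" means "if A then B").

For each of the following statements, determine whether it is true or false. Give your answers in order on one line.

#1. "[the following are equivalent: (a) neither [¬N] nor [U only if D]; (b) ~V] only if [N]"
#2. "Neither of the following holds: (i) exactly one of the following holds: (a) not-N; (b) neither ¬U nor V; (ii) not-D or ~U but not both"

#1: Parsed as ((¬N ↓ (U → D)) ↔ ¬V) → N

¬N = ¬F = T
U → D = F → F = T
¬N ↓ (U → D) = T ↓ T = F
¬V = ¬F = T
(¬N ↓ (U → D)) ↔ ¬V = F ↔ T = F
((¬N ↓ (U → D)) ↔ ¬V) → N = F → F = T
Hence #1 is true.

#2: In symbols: (¬N ⊕ (¬U ↓ V)) ↓ (¬D ⊕ ¬U)

¬N = ¬F = T
¬U = ¬F = T
¬U ↓ V = T ↓ F = F
¬N ⊕ (¬U ↓ V) = T ⊕ F = T
¬D = ¬F = T
¬U = ¬F = T
¬D ⊕ ¬U = T ⊕ T = F
(¬N ⊕ (¬U ↓ V)) ↓ (¬D ⊕ ¬U) = T ↓ F = F
Hence #2 is false.

#1 T, #2 F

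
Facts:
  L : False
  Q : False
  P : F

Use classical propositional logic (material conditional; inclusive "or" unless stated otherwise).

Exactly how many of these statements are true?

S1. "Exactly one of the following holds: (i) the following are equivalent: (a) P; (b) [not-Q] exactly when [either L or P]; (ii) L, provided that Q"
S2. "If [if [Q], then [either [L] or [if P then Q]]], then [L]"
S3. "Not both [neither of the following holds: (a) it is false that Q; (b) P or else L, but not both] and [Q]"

1

S1: Formalization: (P ↔ (¬Q ↔ (L ∨ P))) ⊕ (Q → L)

¬Q = ¬F = T
L ∨ P = F ∨ F = F
¬Q ↔ (L ∨ P) = T ↔ F = F
P ↔ (¬Q ↔ (L ∨ P)) = F ↔ F = T
Q → L = F → F = T
(P ↔ (¬Q ↔ (L ∨ P))) ⊕ (Q → L) = T ⊕ T = F
So S1 is false.

S2: In symbols: (Q → (L ∨ (P → Q))) → L

P → Q = F → F = T
L ∨ (P → Q) = F ∨ T = T
Q → (L ∨ (P → Q)) = F → T = T
(Q → (L ∨ (P → Q))) → L = T → F = F
Hence S2 is false.

S3: Formalization: (¬Q ↓ (P ⊕ L)) ↑ Q

¬Q = ¬F = T
P ⊕ L = F ⊕ F = F
¬Q ↓ (P ⊕ L) = T ↓ F = F
(¬Q ↓ (P ⊕ L)) ↑ Q = F ↑ F = T
Thus S3 is true.

1 of the 3 statements is true (S3).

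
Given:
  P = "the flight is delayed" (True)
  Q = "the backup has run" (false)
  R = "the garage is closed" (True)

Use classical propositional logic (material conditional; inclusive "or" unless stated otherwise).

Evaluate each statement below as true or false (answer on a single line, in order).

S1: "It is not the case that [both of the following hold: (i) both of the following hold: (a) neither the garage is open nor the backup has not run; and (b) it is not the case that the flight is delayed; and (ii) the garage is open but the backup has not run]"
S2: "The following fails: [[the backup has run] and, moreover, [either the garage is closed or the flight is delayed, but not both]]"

S1 True; S2 True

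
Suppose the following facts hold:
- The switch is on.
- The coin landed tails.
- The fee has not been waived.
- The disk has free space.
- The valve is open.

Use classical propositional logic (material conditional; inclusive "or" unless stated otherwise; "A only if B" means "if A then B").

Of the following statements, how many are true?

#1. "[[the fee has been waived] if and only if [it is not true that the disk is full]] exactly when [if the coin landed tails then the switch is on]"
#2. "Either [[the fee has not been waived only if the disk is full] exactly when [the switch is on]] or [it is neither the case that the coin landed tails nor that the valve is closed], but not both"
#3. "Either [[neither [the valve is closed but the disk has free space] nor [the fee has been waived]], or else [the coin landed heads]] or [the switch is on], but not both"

0

Let R = "the fee has been waived" (F), S = "the disk is full" (F), Q = "the coin landed heads" (F), P = "the switch is on" (T), U = "the valve is open" (T).

#1: Parsed as (R ↔ ¬S) ↔ (¬Q → P)

¬S = ¬F = T
R ↔ ¬S = F ↔ T = F
¬Q = ¬F = T
¬Q → P = T → T = T
(R ↔ ¬S) ↔ (¬Q → P) = F ↔ T = F
So #1 is false.

#2: In symbols: ((¬R → S) ↔ P) ⊕ (¬Q ↓ ¬U)

¬R = ¬F = T
¬R → S = T → F = F
(¬R → S) ↔ P = F ↔ T = F
¬Q = ¬F = T
¬U = ¬T = F
¬Q ↓ ¬U = T ↓ F = F
((¬R → S) ↔ P) ⊕ (¬Q ↓ ¬U) = F ⊕ F = F
Thus #2 is false.

#3: This is (((¬U ∧ ¬S) ↓ R) ∨ Q) ⊕ P.

¬U = ¬T = F
¬S = ¬F = T
¬U ∧ ¬S = F ∧ T = F
(¬U ∧ ¬S) ↓ R = F ↓ F = T
((¬U ∧ ¬S) ↓ R) ∨ Q = T ∨ F = T
(((¬U ∧ ¬S) ↓ R) ∨ Q) ⊕ P = T ⊕ T = F
Thus #3 is false.

0 of the 3 statements are true (none).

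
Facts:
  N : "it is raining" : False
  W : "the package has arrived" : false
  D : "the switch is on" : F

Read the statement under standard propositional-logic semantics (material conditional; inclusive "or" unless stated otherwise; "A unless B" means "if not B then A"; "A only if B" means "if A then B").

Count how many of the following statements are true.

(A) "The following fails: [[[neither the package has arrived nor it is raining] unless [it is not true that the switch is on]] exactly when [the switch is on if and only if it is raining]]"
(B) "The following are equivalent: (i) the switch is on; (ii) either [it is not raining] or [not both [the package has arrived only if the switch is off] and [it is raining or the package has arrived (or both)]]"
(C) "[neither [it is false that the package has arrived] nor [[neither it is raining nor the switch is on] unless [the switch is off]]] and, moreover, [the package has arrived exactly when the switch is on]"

0

(A): Formalization: ¬(((W ↓ N) ∨ ¬D) ↔ (D ↔ N))

W ↓ N = F ↓ F = T
¬D = ¬F = T
(W ↓ N) ∨ ¬D = T ∨ T = T
D ↔ N = F ↔ F = T
((W ↓ N) ∨ ¬D) ↔ (D ↔ N) = T ↔ T = T
¬(((W ↓ N) ∨ ¬D) ↔ (D ↔ N)) = ¬T = F
So (A) is false.

(B): This is D ↔ (¬N ∨ ((W → ¬D) ↑ (N ∨ W))).

¬N = ¬F = T
¬D = ¬F = T
W → ¬D = F → T = T
N ∨ W = F ∨ F = F
(W → ¬D) ↑ (N ∨ W) = T ↑ F = T
¬N ∨ ((W → ¬D) ↑ (N ∨ W)) = T ∨ T = T
D ↔ (¬N ∨ ((W → ¬D) ↑ (N ∨ W))) = F ↔ T = F
Hence (B) is false.

(C): This is (¬W ↓ ((N ↓ D) ∨ ¬D)) ∧ (W ↔ D).

¬W = ¬F = T
N ↓ D = F ↓ F = T
¬D = ¬F = T
(N ↓ D) ∨ ¬D = T ∨ T = T
¬W ↓ ((N ↓ D) ∨ ¬D) = T ↓ T = F
W ↔ D = F ↔ F = T
(¬W ↓ ((N ↓ D) ∨ ¬D)) ∧ (W ↔ D) = F ∧ T = F
So (C) is false.

0 of the 3 statements are true (none).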